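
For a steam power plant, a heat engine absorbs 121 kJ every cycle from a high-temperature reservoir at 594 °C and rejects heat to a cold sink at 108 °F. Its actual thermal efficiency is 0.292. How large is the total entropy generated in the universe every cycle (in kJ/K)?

ΔS_univ ≈ 0.132 kJ/K

T_H = 594 °C → 594 + 273.15 = 867.15 K.
T_C = 108 °F → (108 − 32) × 5/9 = 42.22 °C = 315.37 K.
W = η·Q_H = 0.292 × 121 = 35.33 kJ, so Q_C = Q_H − W = 85.67 kJ.
The hot reservoir loses entropy Q_H/T_H = 121/867.15 = 0.1395 kJ/K; the cold reservoir gains Q_C/T_C = 85.67/315.37 = 0.2716 kJ/K.
ΔS_univ = −Q_H/T_H + Q_C/T_C = 0.132 kJ/K (> 0, since η = 0.292 < η_Carnot = 0.636).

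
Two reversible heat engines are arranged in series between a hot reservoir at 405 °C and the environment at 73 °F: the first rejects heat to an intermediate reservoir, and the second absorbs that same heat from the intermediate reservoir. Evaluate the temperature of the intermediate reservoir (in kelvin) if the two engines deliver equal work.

T_H = 405 °C → 405 + 273.15 = 678.15 K.
T_C = 73 °F → (73 − 32) × 5/9 = 22.78 °C = 295.93 K.
For reversible stages Q_m = Q_H·(T_m/T_H). Setting W₁ = Q_H(1 − T_m/T_H) equal to W₂ = Q_m(1 − T_C/T_m) = Q_H·(T_m − T_C)/T_H gives T_H − T_m = T_m − T_C, so T_m = (T_H + T_C)/2 = (678.15 + 295.93)/2 = 487 K.

T_m ≈ 487 K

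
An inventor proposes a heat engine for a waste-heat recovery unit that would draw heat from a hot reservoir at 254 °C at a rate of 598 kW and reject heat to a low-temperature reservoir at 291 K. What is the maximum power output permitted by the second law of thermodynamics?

Ẇ_max ≈ 268 kW

T_H = 254 °C → 254 + 273.15 = 527.15 K.
By the Carnot theorem, η_max = 1 − T_C/T_H = 1 − 291.00/527.15 = 0.4480.
W_max = η_max · Q_H = 0.4480 × 598 = 268 kW.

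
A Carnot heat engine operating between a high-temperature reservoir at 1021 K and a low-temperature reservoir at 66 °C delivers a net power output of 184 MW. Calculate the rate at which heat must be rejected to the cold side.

T_C = 66 °C → 66 + 273.15 = 339.15 K.
Carnot efficiency: η = 1 − T_C/T_H = 1 − 339.15/1021.00 = 0.6678.
Since Q_C/Q_H = T_C/T_H and Q_H = W/η, Q_C = W·T_C/(T_H − T_C) = 184 × 339.15/681.85 = 91.5 MW.

Q̇_C ≈ 91.5 MW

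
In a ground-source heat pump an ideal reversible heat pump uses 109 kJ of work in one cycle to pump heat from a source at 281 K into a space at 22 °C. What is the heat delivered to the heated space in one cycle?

T_H = 22 °C → 22 + 273.15 = 295.15 K.
The Carnot heat-pump COP is COP_HP = T_H/(T_H − T_C) = 295.15/14.15 = 20.8587.
Q_H = COP_HP · W = 20.8587 × 109 = 2270 kJ.

Q_H ≈ 2270 kJ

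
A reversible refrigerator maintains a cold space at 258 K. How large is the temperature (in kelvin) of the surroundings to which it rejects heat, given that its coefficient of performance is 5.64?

COP_R = T_C/(T_H − T_C) ⇒ T_H = T_C·(1 + 1/COP_R) = 258.00 × (1 + 1/5.64) = 304 K.

T_H ≈ 304 K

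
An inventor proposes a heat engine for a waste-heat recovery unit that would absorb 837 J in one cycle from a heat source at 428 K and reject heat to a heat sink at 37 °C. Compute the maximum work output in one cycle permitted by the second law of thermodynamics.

W_max ≈ 230.5 J

T_C = 37 °C → 37 + 273.15 = 310.15 K.
By the Carnot theorem, η_max = 1 − T_C/T_H = 1 − 310.15/428.00 = 0.2754.
W_max = η_max · Q_H = 0.2754 × 837 = 230.5 J.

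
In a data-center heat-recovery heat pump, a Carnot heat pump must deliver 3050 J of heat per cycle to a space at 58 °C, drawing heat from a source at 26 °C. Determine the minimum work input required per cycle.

W_in ≈ 294.7 J

T_H = 58 °C → 58 + 273.15 = 331.15 K.
T_C = 26 °C → 26 + 273.15 = 299.15 K.
Reversible heating COP: COP_HP = T_H/(T_H − T_C) = 331.15/32.00 = 10.3484.
W = Q_H/COP_HP = 3050/10.3484 = 294.7 J.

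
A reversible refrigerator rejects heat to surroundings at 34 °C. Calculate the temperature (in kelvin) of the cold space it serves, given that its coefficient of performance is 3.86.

T_C ≈ 244 K

T_H = 34 °C → 34 + 273.15 = 307.15 K.
COP_R = T_C/(T_H − T_C) ⇒ T_C = T_H·COP_R/(1 + COP_R) = 307.15 × 3.86/(1 + 3.86) = 244 K.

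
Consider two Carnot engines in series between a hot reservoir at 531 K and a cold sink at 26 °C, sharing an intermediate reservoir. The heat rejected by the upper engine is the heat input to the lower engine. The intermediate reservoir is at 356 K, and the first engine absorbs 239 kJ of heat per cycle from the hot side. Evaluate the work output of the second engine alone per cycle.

T_C = 26 °C → 26 + 273.15 = 299.15 K.
Heat entering the second stage: Q_m = Q_H·(T_m/T_H) = 239 × 356.00/531.00 = 160 kJ.
Second-stage efficiency η₂ = 1 − T_C/T_m = 1 − 299.15/356.00 = 0.1597, so W₂ = η₂·Q_m = 25.6 kJ.

W₂ ≈ 25.6 kJ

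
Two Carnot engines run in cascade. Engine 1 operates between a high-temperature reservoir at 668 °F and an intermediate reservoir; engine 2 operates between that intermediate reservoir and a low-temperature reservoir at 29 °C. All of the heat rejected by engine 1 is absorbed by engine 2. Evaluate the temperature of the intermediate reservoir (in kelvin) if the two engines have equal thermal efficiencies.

T_m ≈ 435 K

T_H = 668 °F → (668 − 32) × 5/9 = 353.33 °C = 626.48 K.
T_C = 29 °C → 29 + 273.15 = 302.15 K.
Equal efficiencies require 1 − T_m/T_H = 1 − T_C/T_m, i.e. T_m/T_H = T_C/T_m, so T_m = √(T_H·T_C) = √(626.48 × 302.15) = 435 K.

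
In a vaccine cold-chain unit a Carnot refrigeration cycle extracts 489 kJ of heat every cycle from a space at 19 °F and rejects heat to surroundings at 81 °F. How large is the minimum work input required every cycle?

T_H = 81 °F → (81 − 32) × 5/9 = 27.22 °C = 300.37 K.
T_C = 19 °F → (19 − 32) × 5/9 = -7.22 °C = 265.93 K.
Carnot COP: COP_R = T_C/(T_H − T_C) = 265.93/34.44 = 7.7205.
W = Q_C/COP_R = 489/7.7205 = 63.34 kJ.

W_in ≈ 63.34 kJ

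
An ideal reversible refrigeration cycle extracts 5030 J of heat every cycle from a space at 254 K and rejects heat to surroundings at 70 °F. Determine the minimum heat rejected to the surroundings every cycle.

Q_H ≈ 5830 J

T_H = 70 °F → (70 − 32) × 5/9 = 21.11 °C = 294.26 K.
For a reversible cycle Q_H/Q_C = T_H/T_C, so Q_H = Q_C·T_H/T_C = 5030 × 294.26/254.00 = 5830 J.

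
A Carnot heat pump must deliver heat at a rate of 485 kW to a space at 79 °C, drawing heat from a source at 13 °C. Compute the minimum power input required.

T_H = 79 °C → 79 + 273.15 = 352.15 K.
T_C = 13 °C → 13 + 273.15 = 286.15 K.
COP_HP = T_H/(T_H − T_C) = 352.15/66.00 = 5.3356.
W = Q_H/COP_HP = 485/5.3356 = 90.90 kW.

Ẇ_in ≈ 90.90 kW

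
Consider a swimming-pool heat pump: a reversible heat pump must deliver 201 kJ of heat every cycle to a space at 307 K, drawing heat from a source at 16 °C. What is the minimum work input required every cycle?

W_in ≈ 11.7 kJ

T_C = 16 °C → 16 + 273.15 = 289.15 K.
Reversible heating COP: COP_HP = T_H/(T_H − T_C) = 307.00/17.85 = 17.1989.
W = Q_H/COP_HP = 201/17.1989 = 11.7 kJ.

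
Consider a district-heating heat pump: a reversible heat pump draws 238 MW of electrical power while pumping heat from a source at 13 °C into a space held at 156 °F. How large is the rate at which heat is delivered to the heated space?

T_H = 156 °F → (156 − 32) × 5/9 = 68.89 °C = 342.04 K.
T_C = 13 °C → 13 + 273.15 = 286.15 K.
For a reversible heat pump, COP_HP = T_H/(T_H − T_C) = 342.04/55.89 = 6.1200.
Q_H = COP_HP · W = 6.1200 × 238 = 1460 MW.

Q̇_H ≈ 1460 MW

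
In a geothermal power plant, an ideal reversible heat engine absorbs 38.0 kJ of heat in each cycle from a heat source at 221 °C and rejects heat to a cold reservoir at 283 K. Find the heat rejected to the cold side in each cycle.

T_H = 221 °C → 221 + 273.15 = 494.15 K.
For a reversible engine, η = 1 − T_C/T_H = 1 − 283.00/494.15 = 0.4273.
For a reversible cycle Q_C/Q_H = T_C/T_H, so Q_C = 38.0 × 283.00/494.15 = 21.76 kJ.

Q_C ≈ 21.76 kJ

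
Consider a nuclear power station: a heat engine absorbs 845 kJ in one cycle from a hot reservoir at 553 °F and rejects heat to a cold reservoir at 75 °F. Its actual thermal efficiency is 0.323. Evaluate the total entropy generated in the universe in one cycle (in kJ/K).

ΔS_univ ≈ 0.424 kJ/K

T_H = 553 °F → (553 − 32) × 5/9 = 289.44 °C = 562.59 K.
T_C = 75 °F → (75 − 32) × 5/9 = 23.89 °C = 297.04 K.
W = η·Q_H = 0.323 × 845 = 272.9 kJ, so Q_C = Q_H − W = 572.1 kJ.
The hot reservoir loses entropy Q_H/T_H = 845/562.59 = 1.502 kJ/K; the cold reservoir gains Q_C/T_C = 572.1/297.04 = 1.926 kJ/K.
ΔS_univ = −Q_H/T_H + Q_C/T_C = 0.424 kJ/K (> 0, since η = 0.323 < η_Carnot = 0.472).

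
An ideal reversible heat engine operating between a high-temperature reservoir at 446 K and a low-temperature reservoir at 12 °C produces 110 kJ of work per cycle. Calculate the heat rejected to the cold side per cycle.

T_C = 12 °C → 12 + 273.15 = 285.15 K.
The Carnot efficiency is η = 1 − T_C/T_H = 1 − 285.15/446.00 = 0.3607.
Since Q_C/Q_H = T_C/T_H and Q_H = W/η, Q_C = W·T_C/(T_H − T_C) = 110 × 285.15/160.85 = 195 kJ.

Q_C ≈ 195 kJ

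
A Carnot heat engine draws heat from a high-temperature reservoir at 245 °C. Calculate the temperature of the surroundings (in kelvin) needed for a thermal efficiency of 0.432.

T_H = 245 °C → 245 + 273.15 = 518.15 K.
From η = 1 − T_C/T_H, T_C = T_H·(1 − η) = 518.15 × (1 − 0.432) = 294.3 K.

T_C ≈ 294.3 K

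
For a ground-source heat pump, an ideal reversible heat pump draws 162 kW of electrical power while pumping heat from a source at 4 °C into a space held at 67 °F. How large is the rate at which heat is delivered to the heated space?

Q̇_H ≈ 3069 kW

T_H = 67 °F → (67 − 32) × 5/9 = 19.44 °C = 292.59 K.
T_C = 4 °C → 4 + 273.15 = 277.15 K.
For a reversible heat pump, COP_HP = T_H/(T_H − T_C) = 292.59/15.44 = 18.9450.
Q_H = COP_HP · W = 18.9450 × 162 = 3069 kW.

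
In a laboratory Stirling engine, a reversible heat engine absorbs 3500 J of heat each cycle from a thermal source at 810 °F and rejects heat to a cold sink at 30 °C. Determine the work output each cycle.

W ≈ 2000 J

T_H = 810 °F → (810 − 32) × 5/9 = 432.22 °C = 705.37 K.
T_C = 30 °C → 30 + 273.15 = 303.15 K.
η_rev = 1 − T_C/T_H = 1 − 303.15/705.37 = 0.5702.
W = η·Q_H = 0.5702 × 3500 = 2000 J.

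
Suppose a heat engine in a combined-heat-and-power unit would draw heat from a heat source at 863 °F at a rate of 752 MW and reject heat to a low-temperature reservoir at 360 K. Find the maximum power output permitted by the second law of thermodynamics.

Ẇ_max ≈ 383.6 MW

T_H = 863 °F → (863 − 32) × 5/9 = 461.67 °C = 734.82 K.
By the Carnot theorem, η_max = 1 − T_C/T_H = 1 − 360.00/734.82 = 0.5101.
W_max = η_max · Q_H = 0.5101 × 752 = 383.6 MW.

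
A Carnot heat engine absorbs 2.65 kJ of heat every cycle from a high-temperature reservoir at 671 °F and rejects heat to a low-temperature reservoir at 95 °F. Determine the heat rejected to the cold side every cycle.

Q_C ≈ 1.30 kJ

T_H = 671 °F → (671 − 32) × 5/9 = 355.00 °C = 628.15 K.
T_C = 95 °F → (95 − 32) × 5/9 = 35.00 °C = 308.15 K.
The Carnot efficiency is η = 1 − T_C/T_H = 1 − 308.15/628.15 = 0.5094.
For a reversible cycle Q_C/Q_H = T_C/T_H, so Q_C = 2.65 × 308.15/628.15 = 1.30 kJ.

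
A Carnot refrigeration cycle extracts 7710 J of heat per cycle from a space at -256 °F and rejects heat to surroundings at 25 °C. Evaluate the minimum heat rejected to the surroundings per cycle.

T_H = 25 °C → 25 + 273.15 = 298.15 K.
T_C = -256 °F → (-256 − 32) × 5/9 = -160.00 °C = 113.15 K.
For a reversible cycle Q_H/Q_C = T_H/T_C, so Q_H = Q_C·T_H/T_C = 7710 × 298.15/113.15 = 20300 J.

Q_H ≈ 20300 J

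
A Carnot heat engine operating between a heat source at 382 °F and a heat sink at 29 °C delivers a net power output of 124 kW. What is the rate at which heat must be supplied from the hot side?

Q̇_H ≈ 350 kW

T_H = 382 °F → (382 − 32) × 5/9 = 194.44 °C = 467.59 K.
T_C = 29 °C → 29 + 273.15 = 302.15 K.
Carnot efficiency: η = 1 − T_C/T_H = 1 − 302.15/467.59 = 0.3538.
Q_H = W/η = 124/0.3538 = 350 kW.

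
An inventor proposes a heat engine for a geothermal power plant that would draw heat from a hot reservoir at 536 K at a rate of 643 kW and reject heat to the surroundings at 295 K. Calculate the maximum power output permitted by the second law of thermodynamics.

Ẇ_max ≈ 289.1 kW

The upper bound on efficiency is η_max = 1 − T_C/T_H = 1 − 295.00/536.00 = 0.4496.
W_max = η_max · Q_H = 0.4496 × 643 = 289.1 kW.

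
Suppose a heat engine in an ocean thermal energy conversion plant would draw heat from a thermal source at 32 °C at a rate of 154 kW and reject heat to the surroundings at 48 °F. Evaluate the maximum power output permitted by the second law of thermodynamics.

Ẇ_max ≈ 11.7 kW

T_H = 32 °C → 32 + 273.15 = 305.15 K.
T_C = 48 °F → (48 − 32) × 5/9 = 8.89 °C = 282.04 K.
The second-law ceiling is the Carnot efficiency, η_max = 1 − T_C/T_H = 1 − 282.04/305.15 = 0.0757.
W_max = η_max · Q_H = 0.0757 × 154 = 11.7 kW.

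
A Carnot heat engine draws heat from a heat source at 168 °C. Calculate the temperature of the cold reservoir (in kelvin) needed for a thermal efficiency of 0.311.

T_C ≈ 304 K

T_H = 168 °C → 168 + 273.15 = 441.15 K.
From η = 1 − T_C/T_H, T_C = T_H·(1 − η) = 441.15 × (1 − 0.311) = 304 K.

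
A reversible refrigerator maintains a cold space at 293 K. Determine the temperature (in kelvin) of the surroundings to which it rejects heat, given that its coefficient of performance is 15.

COP_R = T_C/(T_H − T_C) ⇒ T_H = T_C·(1 + 1/COP_R) = 293.00 × (1 + 1/15) = 312.5 K.

T_H ≈ 312.5 K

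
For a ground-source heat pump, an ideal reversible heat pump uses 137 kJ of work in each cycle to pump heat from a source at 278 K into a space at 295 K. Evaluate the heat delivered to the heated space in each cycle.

Q_H ≈ 2380 kJ

Reversible heating COP: COP_HP = T_H/(T_H − T_C) = 295.00/17.00 = 17.3529.
Q_H = COP_HP · W = 17.3529 × 137 = 2380 kJ.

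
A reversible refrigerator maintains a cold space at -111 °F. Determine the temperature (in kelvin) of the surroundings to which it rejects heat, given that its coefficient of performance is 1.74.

T_C = -111 °F → (-111 − 32) × 5/9 = -79.44 °C = 193.71 K.
COP_R = T_C/(T_H − T_C) ⇒ T_H = T_C·(1 + 1/COP_R) = 193.71 × (1 + 1/1.74) = 305 K.

T_H ≈ 305 K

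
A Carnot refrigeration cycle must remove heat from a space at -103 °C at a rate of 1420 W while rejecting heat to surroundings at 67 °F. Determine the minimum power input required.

T_H = 67 °F → (67 − 32) × 5/9 = 19.44 °C = 292.59 K.
T_C = -103 °C → -103 + 273.15 = 170.15 K.
The reversible coefficient of performance is COP_R = T_C/(T_H − T_C) = 170.15/122.44 = 1.3896.
W = Q_C/COP_R = 1420/1.3896 = 1020 W.

Ẇ_in ≈ 1020 W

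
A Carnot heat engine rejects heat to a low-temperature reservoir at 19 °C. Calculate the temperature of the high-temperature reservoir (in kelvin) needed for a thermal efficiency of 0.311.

T_H ≈ 424 K

T_C = 19 °C → 19 + 273.15 = 292.15 K.
From η = 1 − T_C/T_H, solving for T_H gives T_H = T_C/(1 − η) = 292.15/(1 − 0.311) = 424 K.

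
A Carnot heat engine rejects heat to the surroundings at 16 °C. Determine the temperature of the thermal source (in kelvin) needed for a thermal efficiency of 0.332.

T_C = 16 °C → 16 + 273.15 = 289.15 K.
From η = 1 − T_C/T_H, solving for T_H gives T_H = T_C/(1 − η) = 289.15/(1 − 0.332) = 433 K.

T_H ≈ 433 K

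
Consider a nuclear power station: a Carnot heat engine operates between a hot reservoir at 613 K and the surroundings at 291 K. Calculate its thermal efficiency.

η ≈ 0.525

For a reversible engine, η = 1 − T_C/T_H = 1 − 291.00/613.00 = 0.525.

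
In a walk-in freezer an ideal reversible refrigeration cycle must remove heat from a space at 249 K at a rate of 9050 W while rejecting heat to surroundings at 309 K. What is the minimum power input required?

Ẇ_in ≈ 2181 W

Carnot COP: COP_R = T_C/(T_H − T_C) = 249.00/60.00 = 4.1500.
W = Q_C/COP_R = 9050/4.1500 = 2181 W.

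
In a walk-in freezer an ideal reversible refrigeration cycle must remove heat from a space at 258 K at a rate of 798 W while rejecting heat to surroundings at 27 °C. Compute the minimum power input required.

Ẇ_in ≈ 130 W

T_H = 27 °C → 27 + 273.15 = 300.15 K.
The reversible coefficient of performance is COP_R = T_C/(T_H − T_C) = 258.00/42.15 = 6.1210.
W = Q_C/COP_R = 798/6.1210 = 130 W.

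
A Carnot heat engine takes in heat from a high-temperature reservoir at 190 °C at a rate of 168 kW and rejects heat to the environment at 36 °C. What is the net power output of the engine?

T_H = 190 °C → 190 + 273.15 = 463.15 K.
T_C = 36 °C → 36 + 273.15 = 309.15 K.
Since the cycle is reversible, η = 1 − T_C/T_H = 1 − 309.15/463.15 = 0.3325.
W = η·Q_H = 0.3325 × 168 = 55.9 kW.

Ẇ ≈ 55.9 kW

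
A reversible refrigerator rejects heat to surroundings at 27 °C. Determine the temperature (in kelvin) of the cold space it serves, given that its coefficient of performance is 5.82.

T_H = 27 °C → 27 + 273.15 = 300.15 K.
COP_R = T_C/(T_H − T_C) ⇒ T_C = T_H·COP_R/(1 + COP_R) = 300.15 × 5.82/(1 + 5.82) = 256.1 K.

T_C ≈ 256.1 K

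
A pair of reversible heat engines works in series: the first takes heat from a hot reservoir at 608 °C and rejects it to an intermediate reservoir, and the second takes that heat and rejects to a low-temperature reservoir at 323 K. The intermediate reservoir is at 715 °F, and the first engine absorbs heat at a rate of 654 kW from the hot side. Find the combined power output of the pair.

Ẇ_total ≈ 414 kW

T_H = 608 °C → 608 + 273.15 = 881.15 K.
Two reversible stages in series are equivalent to a single Carnot engine between T_H and T_C, so η_total = 1 − T_C/T_H = 1 − 323.00/881.15 = 0.6334.
W_total = η_total · Q_H = 0.6334 × 654 = 414 kW.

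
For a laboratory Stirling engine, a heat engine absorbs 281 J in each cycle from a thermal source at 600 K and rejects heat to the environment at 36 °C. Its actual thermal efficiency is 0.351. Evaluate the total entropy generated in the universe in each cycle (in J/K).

T_C = 36 °C → 36 + 273.15 = 309.15 K.
W = η·Q_H = 0.351 × 281 = 98.63 J, so Q_C = Q_H − W = 182.4 J.
Reservoir entropy changes: ΔS_H = −Q_H/T_H = −281/600.00 = -0.4683 J/K and ΔS_C = +Q_C/T_C = 182.4/309.15 = 0.5899 J/K.
ΔS_univ = −Q_H/T_H + Q_C/T_C = 0.122 J/K (> 0, since η = 0.351 < η_Carnot = 0.485).

ΔS_univ ≈ 0.122 J/K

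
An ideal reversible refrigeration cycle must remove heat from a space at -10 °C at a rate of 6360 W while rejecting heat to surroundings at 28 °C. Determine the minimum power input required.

T_H = 28 °C → 28 + 273.15 = 301.15 K.
T_C = -10 °C → -10 + 273.15 = 263.15 K.
The reversible coefficient of performance is COP_R = T_C/(T_H − T_C) = 263.15/38.00 = 6.9250.
W = Q_C/COP_R = 6360/6.9250 = 918 W.

Ẇ_in ≈ 918 W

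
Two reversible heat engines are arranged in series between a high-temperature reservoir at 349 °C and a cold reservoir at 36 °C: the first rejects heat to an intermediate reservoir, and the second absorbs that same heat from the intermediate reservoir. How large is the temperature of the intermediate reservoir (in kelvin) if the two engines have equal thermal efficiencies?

T_H = 349 °C → 349 + 273.15 = 622.15 K.
T_C = 36 °C → 36 + 273.15 = 309.15 K.
Equal efficiencies require 1 − T_m/T_H = 1 − T_C/T_m, i.e. T_m/T_H = T_C/T_m, so T_m = √(T_H·T_C) = √(622.15 × 309.15) = 438.6 K.

T_m ≈ 438.6 K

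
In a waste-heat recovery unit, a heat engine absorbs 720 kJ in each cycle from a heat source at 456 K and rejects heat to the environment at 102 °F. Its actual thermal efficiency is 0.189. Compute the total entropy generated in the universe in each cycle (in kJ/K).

ΔS_univ ≈ 0.292 kJ/K

T_C = 102 °F → (102 − 32) × 5/9 = 38.89 °C = 312.04 K.
W = η·Q_H = 0.189 × 720 = 136.1 kJ, so Q_C = Q_H − W = 583.9 kJ.
Entropy balance on the reservoirs: −Q_H/T_H = -1.579 kJ/K, +Q_C/T_C = 1.871 kJ/K.
ΔS_univ = −Q_H/T_H + Q_C/T_C = 0.292 kJ/K (> 0, since η = 0.189 < η_Carnot = 0.316).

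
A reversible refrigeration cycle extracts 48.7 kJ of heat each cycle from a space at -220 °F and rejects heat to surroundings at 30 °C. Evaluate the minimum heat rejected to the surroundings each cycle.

Q_H ≈ 111 kJ

T_H = 30 °C → 30 + 273.15 = 303.15 K.
T_C = -220 °F → (-220 − 32) × 5/9 = -140.00 °C = 133.15 K.
For a reversible cycle Q_H/Q_C = T_H/T_C, so Q_H = Q_C·T_H/T_C = 48.7 × 303.15/133.15 = 111 kJ.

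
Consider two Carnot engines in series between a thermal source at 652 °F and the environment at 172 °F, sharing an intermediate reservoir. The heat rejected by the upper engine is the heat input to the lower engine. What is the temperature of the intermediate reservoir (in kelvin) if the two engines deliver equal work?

T_m ≈ 484 K

T_H = 652 °F → (652 − 32) × 5/9 = 344.44 °C = 617.59 K.
T_C = 172 °F → (172 − 32) × 5/9 = 77.78 °C = 350.93 K.
For reversible stages Q_m = Q_H·(T_m/T_H). Setting W₁ = Q_H(1 − T_m/T_H) equal to W₂ = Q_m(1 − T_C/T_m) = Q_H·(T_m − T_C)/T_H gives T_H − T_m = T_m − T_C, so T_m = (T_H + T_C)/2 = (617.59 + 350.93)/2 = 484 K.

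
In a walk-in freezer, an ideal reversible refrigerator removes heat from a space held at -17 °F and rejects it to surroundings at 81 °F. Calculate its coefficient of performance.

COP_R ≈ 4.52

T_H = 81 °F → (81 − 32) × 5/9 = 27.22 °C = 300.37 K.
T_C = -17 °F → (-17 − 32) × 5/9 = -27.22 °C = 245.93 K.
COP_R = T_C/(T_H − T_C) = 245.93/(300.37 − 245.93) = 4.52.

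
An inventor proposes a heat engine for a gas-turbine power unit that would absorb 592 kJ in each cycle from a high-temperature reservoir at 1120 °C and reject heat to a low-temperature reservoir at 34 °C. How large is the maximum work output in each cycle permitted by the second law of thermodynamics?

W_max ≈ 461 kJ

T_H = 1120 °C → 1120 + 273.15 = 1393.15 K.
T_C = 34 °C → 34 + 273.15 = 307.15 K.
The upper bound on efficiency is η_max = 1 − T_C/T_H = 1 − 307.15/1393.15 = 0.7795.
W_max = η_max · Q_H = 0.7795 × 592 = 461 kJ.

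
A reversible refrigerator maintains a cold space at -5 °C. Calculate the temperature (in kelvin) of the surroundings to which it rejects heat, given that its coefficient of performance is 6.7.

T_C = -5 °C → -5 + 273.15 = 268.15 K.
COP_R = T_C/(T_H − T_C) ⇒ T_H = T_C·(1 + 1/COP_R) = 268.15 × (1 + 1/6.7) = 308 K.

T_H ≈ 308 K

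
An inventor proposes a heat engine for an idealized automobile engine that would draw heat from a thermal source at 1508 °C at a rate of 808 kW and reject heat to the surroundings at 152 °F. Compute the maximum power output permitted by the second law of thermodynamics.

Ẇ_max ≈ 654 kW

T_H = 1508 °C → 1508 + 273.15 = 1781.15 K.
T_C = 152 °F → (152 − 32) × 5/9 = 66.67 °C = 339.82 K.
The upper bound on efficiency is η_max = 1 − T_C/T_H = 1 − 339.82/1781.15 = 0.8092.
W_max = η_max · Q_H = 0.8092 × 808 = 654 kW.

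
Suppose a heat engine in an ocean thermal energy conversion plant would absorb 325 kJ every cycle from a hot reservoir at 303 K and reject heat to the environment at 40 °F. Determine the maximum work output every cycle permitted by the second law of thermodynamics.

T_C = 40 °F → (40 − 32) × 5/9 = 4.44 °C = 277.59 K.
No engine can exceed the Carnot limit: η_max = 1 − T_C/T_H = 1 − 277.59/303.00 = 0.0838.
W_max = η_max · Q_H = 0.0838 × 325 = 27.3 kJ.

W_max ≈ 27.3 kJ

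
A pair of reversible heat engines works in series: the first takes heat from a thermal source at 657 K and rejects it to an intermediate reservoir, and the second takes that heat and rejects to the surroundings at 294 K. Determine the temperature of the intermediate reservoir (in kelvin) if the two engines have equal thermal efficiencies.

T_m ≈ 439.5 K

Equal efficiencies require 1 − T_m/T_H = 1 − T_C/T_m, i.e. T_m/T_H = T_C/T_m, so T_m = √(T_H·T_C) = √(657.00 × 294.00) = 439.5 K.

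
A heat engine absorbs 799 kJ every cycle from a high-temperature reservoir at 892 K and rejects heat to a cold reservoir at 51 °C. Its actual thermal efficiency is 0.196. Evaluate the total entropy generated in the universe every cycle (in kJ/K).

T_C = 51 °C → 51 + 273.15 = 324.15 K.
W = η·Q_H = 0.196 × 799 = 156.6 kJ, so Q_C = Q_H − W = 642.4 kJ.
Reservoir entropy changes: ΔS_H = −Q_H/T_H = −799/892.00 = -0.8957 kJ/K and ΔS_C = +Q_C/T_C = 642.4/324.15 = 1.982 kJ/K.
ΔS_univ = −Q_H/T_H + Q_C/T_C = 1.086 kJ/K (> 0, since η = 0.196 < η_Carnot = 0.637).

ΔS_univ ≈ 1.086 kJ/K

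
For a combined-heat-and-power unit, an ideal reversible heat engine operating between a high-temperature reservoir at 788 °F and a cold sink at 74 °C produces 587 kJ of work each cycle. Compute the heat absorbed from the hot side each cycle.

T_H = 788 °F → (788 − 32) × 5/9 = 420.00 °C = 693.15 K.
T_C = 74 °C → 74 + 273.15 = 347.15 K.
The Carnot efficiency is η = 1 − T_C/T_H = 1 − 347.15/693.15 = 0.4992.
Q_H = W/η = 587/0.4992 = 1180 kJ.

Q_H ≈ 1180 kJ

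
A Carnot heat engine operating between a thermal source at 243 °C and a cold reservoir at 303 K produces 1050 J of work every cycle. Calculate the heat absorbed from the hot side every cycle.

Q_H ≈ 2540 J

T_H = 243 °C → 243 + 273.15 = 516.15 K.
The Carnot efficiency is η = 1 − T_C/T_H = 1 − 303.00/516.15 = 0.4130.
Q_H = W/η = 1050/0.4130 = 2540 J.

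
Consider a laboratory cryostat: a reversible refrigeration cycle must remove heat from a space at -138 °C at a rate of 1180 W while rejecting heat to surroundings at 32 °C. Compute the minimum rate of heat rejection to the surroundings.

Q̇_H ≈ 2660 W

T_H = 32 °C → 32 + 273.15 = 305.15 K.
T_C = -138 °C → -138 + 273.15 = 135.15 K.
For a reversible cycle Q_H/Q_C = T_H/T_C, so Q_H = Q_C·T_H/T_C = 1180 × 305.15/135.15 = 2660 W.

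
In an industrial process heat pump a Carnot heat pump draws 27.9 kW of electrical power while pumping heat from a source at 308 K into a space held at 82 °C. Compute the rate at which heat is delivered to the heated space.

Q̇_H ≈ 210 kW

T_H = 82 °C → 82 + 273.15 = 355.15 K.
Reversible heating COP: COP_HP = T_H/(T_H − T_C) = 355.15/47.15 = 7.5323.
Q_H = COP_HP · W = 7.5323 × 27.9 = 210 kW.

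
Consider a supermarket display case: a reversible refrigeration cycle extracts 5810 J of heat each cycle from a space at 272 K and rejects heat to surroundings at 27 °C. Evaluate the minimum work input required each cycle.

T_H = 27 °C → 27 + 273.15 = 300.15 K.
For a reversible refrigerator, COP_R = T_C/(T_H − T_C) = 272.00/28.15 = 9.6625.
W = Q_C/COP_R = 5810/9.6625 = 601.3 J.

W_in ≈ 601.3 J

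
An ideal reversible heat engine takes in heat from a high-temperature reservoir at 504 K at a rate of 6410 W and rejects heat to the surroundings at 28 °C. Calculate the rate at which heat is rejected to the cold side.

T_C = 28 °C → 28 + 273.15 = 301.15 K.
For a reversible engine, η = 1 − T_C/T_H = 1 − 301.15/504.00 = 0.4025.
For a reversible cycle Q_C/Q_H = T_C/T_H, so Q_C = 6410 × 301.15/504.00 = 3830 W.

Q̇_C ≈ 3830 W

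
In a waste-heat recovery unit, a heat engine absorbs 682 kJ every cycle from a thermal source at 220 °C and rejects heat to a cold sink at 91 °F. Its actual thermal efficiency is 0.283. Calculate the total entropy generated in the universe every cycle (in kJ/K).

T_H = 220 °C → 220 + 273.15 = 493.15 K.
T_C = 91 °F → (91 − 32) × 5/9 = 32.78 °C = 305.93 K.
W = η·Q_H = 0.283 × 682 = 193.0 kJ, so Q_C = Q_H − W = 489.0 kJ.
Reservoir entropy changes: ΔS_H = −Q_H/T_H = −682/493.15 = -1.383 kJ/K and ΔS_C = +Q_C/T_C = 489.0/305.93 = 1.598 kJ/K.
ΔS_univ = −Q_H/T_H + Q_C/T_C = 0.215 kJ/K (> 0, since η = 0.283 < η_Carnot = 0.380).

ΔS_univ ≈ 0.215 kJ/K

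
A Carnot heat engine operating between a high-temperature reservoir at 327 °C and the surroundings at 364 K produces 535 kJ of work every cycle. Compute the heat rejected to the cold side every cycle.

Q_C ≈ 825 kJ

T_H = 327 °C → 327 + 273.15 = 600.15 K.
Since the cycle is reversible, η = 1 − T_C/T_H = 1 − 364.00/600.15 = 0.3935.
Since Q_C/Q_H = T_C/T_H and Q_H = W/η, Q_C = W·T_C/(T_H − T_C) = 535 × 364.00/236.15 = 825 kJ.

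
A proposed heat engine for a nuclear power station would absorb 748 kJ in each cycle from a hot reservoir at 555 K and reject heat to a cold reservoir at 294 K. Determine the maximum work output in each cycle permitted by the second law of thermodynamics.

The upper bound on efficiency is η_max = 1 − T_C/T_H = 1 − 294.00/555.00 = 0.4703.
W_max = η_max · Q_H = 0.4703 × 748 = 352 kJ.

W_max ≈ 352 kJ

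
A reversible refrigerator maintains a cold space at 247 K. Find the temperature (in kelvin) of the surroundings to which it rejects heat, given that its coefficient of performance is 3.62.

T_H ≈ 315 K

COP_R = T_C/(T_H − T_C) ⇒ T_H = T_C·(1 + 1/COP_R) = 247.00 × (1 + 1/3.62) = 315 K.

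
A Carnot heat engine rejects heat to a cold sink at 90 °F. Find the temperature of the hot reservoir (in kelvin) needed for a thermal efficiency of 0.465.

T_C = 90 °F → (90 − 32) × 5/9 = 32.22 °C = 305.37 K.
From η = 1 − T_C/T_H, solving for T_H gives T_H = T_C/(1 − η) = 305.37/(1 − 0.465) = 571 K.

T_H ≈ 571 K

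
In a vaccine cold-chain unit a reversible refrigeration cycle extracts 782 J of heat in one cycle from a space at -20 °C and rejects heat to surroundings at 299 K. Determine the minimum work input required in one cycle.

T_C = -20 °C → -20 + 273.15 = 253.15 K.
The reversible coefficient of performance is COP_R = T_C/(T_H − T_C) = 253.15/45.85 = 5.5213.
W = Q_C/COP_R = 782/5.5213 = 141.6 J.

W_in ≈ 141.6 J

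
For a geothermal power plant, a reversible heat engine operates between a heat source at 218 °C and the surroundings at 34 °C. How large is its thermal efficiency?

η ≈ 0.3746

T_H = 218 °C → 218 + 273.15 = 491.15 K.
T_C = 34 °C → 34 + 273.15 = 307.15 K.
For a reversible engine, η = 1 − T_C/T_H = 1 − 307.15/491.15 = 0.3746.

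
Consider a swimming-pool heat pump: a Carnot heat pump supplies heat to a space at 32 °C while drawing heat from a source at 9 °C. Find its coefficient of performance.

T_H = 32 °C → 32 + 273.15 = 305.15 K.
T_C = 9 °C → 9 + 273.15 = 282.15 K.
For a reversible heat pump, COP_HP = T_H/(T_H − T_C) = 305.15/(305.15 − 282.15) = 13.3.

COP_HP ≈ 13.3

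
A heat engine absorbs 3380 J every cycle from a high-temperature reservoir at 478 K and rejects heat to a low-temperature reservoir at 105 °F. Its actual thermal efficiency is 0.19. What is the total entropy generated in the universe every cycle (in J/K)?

ΔS_univ ≈ 1.66 J/K

T_C = 105 °F → (105 − 32) × 5/9 = 40.56 °C = 313.71 K.
W = η·Q_H = 0.19 × 3380 = 642.2 J, so Q_C = Q_H − W = 2738 J.
The hot reservoir loses entropy Q_H/T_H = 3380/478.00 = 7.071 J/K; the cold reservoir gains Q_C/T_C = 2738/313.71 = 8.727 J/K.
ΔS_univ = −Q_H/T_H + Q_C/T_C = 1.66 J/K (> 0, since η = 0.19 < η_Carnot = 0.344).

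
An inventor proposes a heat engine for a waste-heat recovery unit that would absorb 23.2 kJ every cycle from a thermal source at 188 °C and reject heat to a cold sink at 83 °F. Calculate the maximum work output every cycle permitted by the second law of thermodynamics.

T_H = 188 °C → 188 + 273.15 = 461.15 K.
T_C = 83 °F → (83 − 32) × 5/9 = 28.33 °C = 301.48 K.
The upper bound on efficiency is η_max = 1 − T_C/T_H = 1 − 301.48/461.15 = 0.3462.
W_max = η_max · Q_H = 0.3462 × 23.2 = 8.03 kJ.

W_max ≈ 8.03 kJ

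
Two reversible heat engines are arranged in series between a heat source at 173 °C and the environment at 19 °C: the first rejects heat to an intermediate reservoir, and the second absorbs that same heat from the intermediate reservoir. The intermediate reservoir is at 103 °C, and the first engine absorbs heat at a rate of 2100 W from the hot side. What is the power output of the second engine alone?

T_H = 173 °C → 173 + 273.15 = 446.15 K.
T_C = 19 °C → 19 + 273.15 = 292.15 K.
T_m = 103 °C → 103 + 273.15 = 376.15 K.
Heat entering the second stage: Q_m = Q_H·(T_m/T_H) = 2100 × 376.15/446.15 = 1770 W.
Second-stage efficiency η₂ = 1 − T_C/T_m = 1 − 292.15/376.15 = 0.2233, so W₂ = η₂·Q_m = 395 W.

Ẇ₂ ≈ 395 W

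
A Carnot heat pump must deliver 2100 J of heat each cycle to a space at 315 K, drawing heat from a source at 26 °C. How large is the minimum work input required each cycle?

T_C = 26 °C → 26 + 273.15 = 299.15 K.
For a reversible heat pump, COP_HP = T_H/(T_H − T_C) = 315.00/15.85 = 19.8738.
W = Q_H/COP_HP = 2100/19.8738 = 105.7 J.

W_in ≈ 105.7 J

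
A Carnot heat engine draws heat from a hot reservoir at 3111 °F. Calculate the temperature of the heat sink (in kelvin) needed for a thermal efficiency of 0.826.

T_H = 3111 °F → (3111 − 32) × 5/9 = 1710.56 °C = 1983.71 K.
From η = 1 − T_C/T_H, T_C = T_H·(1 − η) = 1983.71 × (1 − 0.826) = 345.2 K.

T_C ≈ 345.2 K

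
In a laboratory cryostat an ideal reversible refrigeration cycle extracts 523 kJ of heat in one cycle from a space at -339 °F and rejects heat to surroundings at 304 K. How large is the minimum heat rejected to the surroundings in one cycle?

Q_H ≈ 2372 kJ

T_C = -339 °F → (-339 − 32) × 5/9 = -206.11 °C = 67.04 K.
For a reversible cycle Q_H/Q_C = T_H/T_C, so Q_H = Q_C·T_H/T_C = 523 × 304.00/67.04 = 2372 kJ.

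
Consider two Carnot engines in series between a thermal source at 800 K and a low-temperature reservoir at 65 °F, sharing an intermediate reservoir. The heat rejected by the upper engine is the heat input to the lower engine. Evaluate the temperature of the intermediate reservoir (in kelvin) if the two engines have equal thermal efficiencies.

T_m ≈ 482.9 K

T_C = 65 °F → (65 − 32) × 5/9 = 18.33 °C = 291.48 K.
Equal efficiencies require 1 − T_m/T_H = 1 − T_C/T_m, i.e. T_m/T_H = T_C/T_m, so T_m = √(T_H·T_C) = √(800.00 × 291.48) = 482.9 K.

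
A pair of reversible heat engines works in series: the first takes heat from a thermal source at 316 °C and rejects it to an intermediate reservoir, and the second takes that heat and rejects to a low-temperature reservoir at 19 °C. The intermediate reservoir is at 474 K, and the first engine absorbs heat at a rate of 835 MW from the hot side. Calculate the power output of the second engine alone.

T_H = 316 °C → 316 + 273.15 = 589.15 K.
T_C = 19 °C → 19 + 273.15 = 292.15 K.
Heat entering the second stage: Q_m = Q_H·(T_m/T_H) = 835 × 474.00/589.15 = 672 MW.
Second-stage efficiency η₂ = 1 − T_C/T_m = 1 − 292.15/474.00 = 0.3836, so W₂ = η₂·Q_m = 258 MW.

Ẇ₂ ≈ 258 MW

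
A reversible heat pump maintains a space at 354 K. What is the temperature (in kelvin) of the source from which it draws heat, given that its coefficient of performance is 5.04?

COP_HP = T_H/(T_H − T_C) ⇒ T_C = T_H·(COP_HP − 1)/COP_HP = 354.00 × (5.04 − 1)/5.04 = 284 K.

T_C ≈ 284 K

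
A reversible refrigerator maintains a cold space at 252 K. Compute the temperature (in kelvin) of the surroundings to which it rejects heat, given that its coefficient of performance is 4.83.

T_H ≈ 304 K

COP_R = T_C/(T_H − T_C) ⇒ T_H = T_C·(1 + 1/COP_R) = 252.00 × (1 + 1/4.83) = 304 K.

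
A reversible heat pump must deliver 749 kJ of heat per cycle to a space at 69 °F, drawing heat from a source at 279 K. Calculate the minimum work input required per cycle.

T_H = 69 °F → (69 − 32) × 5/9 = 20.56 °C = 293.71 K.
COP_HP = T_H/(T_H − T_C) = 293.71/14.71 = 19.9724.
W = Q_H/COP_HP = 749/19.9724 = 37.50 kJ.

W_in ≈ 37.50 kJ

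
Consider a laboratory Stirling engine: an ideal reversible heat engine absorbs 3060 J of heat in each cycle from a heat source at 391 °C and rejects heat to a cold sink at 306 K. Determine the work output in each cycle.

T_H = 391 °C → 391 + 273.15 = 664.15 K.
Since the cycle is reversible, η = 1 − T_C/T_H = 1 − 306.00/664.15 = 0.5393.
W = η·Q_H = 0.5393 × 3060 = 1650 J.

W ≈ 1650 J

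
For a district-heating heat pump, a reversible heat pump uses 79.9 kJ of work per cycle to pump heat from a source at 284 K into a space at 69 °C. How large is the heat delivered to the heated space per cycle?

Q_H ≈ 470 kJ

T_H = 69 °C → 69 + 273.15 = 342.15 K.
For a reversible heat pump, COP_HP = T_H/(T_H − T_C) = 342.15/58.15 = 5.8839.
Q_H = COP_HP · W = 5.8839 × 79.9 = 470 kJ.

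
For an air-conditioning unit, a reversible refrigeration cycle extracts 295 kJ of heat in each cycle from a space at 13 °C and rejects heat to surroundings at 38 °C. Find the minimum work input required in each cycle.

W_in ≈ 25.8 kJ

T_H = 38 °C → 38 + 273.15 = 311.15 K.
T_C = 13 °C → 13 + 273.15 = 286.15 K.
COP_R = T_C/(T_H − T_C) = 286.15/25.00 = 11.4460.
W = Q_C/COP_R = 295/11.4460 = 25.8 kJ.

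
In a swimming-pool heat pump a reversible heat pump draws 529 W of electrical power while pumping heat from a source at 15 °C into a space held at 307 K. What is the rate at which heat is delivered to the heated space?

Q̇_H ≈ 8620 W

T_C = 15 °C → 15 + 273.15 = 288.15 K.
COP_HP = T_H/(T_H − T_C) = 307.00/18.85 = 16.2865.
Q_H = COP_HP · W = 16.2865 × 529 = 8620 W.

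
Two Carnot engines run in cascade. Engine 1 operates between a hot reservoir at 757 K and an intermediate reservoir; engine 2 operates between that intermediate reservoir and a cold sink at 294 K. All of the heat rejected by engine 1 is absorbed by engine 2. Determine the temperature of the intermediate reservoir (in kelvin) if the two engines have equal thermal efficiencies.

T_m ≈ 471.8 K

Equal efficiencies require 1 − T_m/T_H = 1 − T_C/T_m, i.e. T_m/T_H = T_C/T_m, so T_m = √(T_H·T_C) = √(757.00 × 294.00) = 471.8 K.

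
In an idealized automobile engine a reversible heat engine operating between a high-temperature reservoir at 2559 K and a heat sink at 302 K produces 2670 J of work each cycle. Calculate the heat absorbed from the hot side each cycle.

The Carnot efficiency is η = 1 − T_C/T_H = 1 − 302.00/2559.00 = 0.8820.
Q_H = W/η = 2670/0.8820 = 3027 J.

Q_H ≈ 3027 J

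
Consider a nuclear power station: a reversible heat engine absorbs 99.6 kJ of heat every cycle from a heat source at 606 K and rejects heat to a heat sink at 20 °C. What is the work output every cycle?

T_C = 20 °C → 20 + 273.15 = 293.15 K.
Carnot efficiency: η = 1 − T_C/T_H = 1 − 293.15/606.00 = 0.5163.
W = η·Q_H = 0.5163 × 99.6 = 51.42 kJ.

W ≈ 51.42 kJ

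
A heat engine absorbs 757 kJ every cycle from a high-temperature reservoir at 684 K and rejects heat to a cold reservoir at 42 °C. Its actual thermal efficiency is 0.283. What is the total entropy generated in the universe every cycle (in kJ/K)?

T_C = 42 °C → 42 + 273.15 = 315.15 K.
W = η·Q_H = 0.283 × 757 = 214.2 kJ, so Q_C = Q_H − W = 542.8 kJ.
Reservoir entropy changes: ΔS_H = −Q_H/T_H = −757/684.00 = -1.107 kJ/K and ΔS_C = +Q_C/T_C = 542.8/315.15 = 1.722 kJ/K.
ΔS_univ = −Q_H/T_H + Q_C/T_C = 0.6155 kJ/K (> 0, since η = 0.283 < η_Carnot = 0.539).

ΔS_univ ≈ 0.6155 kJ/K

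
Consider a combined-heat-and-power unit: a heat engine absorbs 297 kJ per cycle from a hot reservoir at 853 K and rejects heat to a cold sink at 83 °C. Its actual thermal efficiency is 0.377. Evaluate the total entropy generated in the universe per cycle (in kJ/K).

T_C = 83 °C → 83 + 273.15 = 356.15 K.
W = η·Q_H = 0.377 × 297 = 112.0 kJ, so Q_C = Q_H − W = 185.0 kJ.
The hot reservoir loses entropy Q_H/T_H = 297/853.00 = 0.3482 kJ/K; the cold reservoir gains Q_C/T_C = 185.0/356.15 = 0.5195 kJ/K.
ΔS_univ = −Q_H/T_H + Q_C/T_C = 0.171 kJ/K (> 0, since η = 0.377 < η_Carnot = 0.582).

ΔS_univ ≈ 0.171 kJ/K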